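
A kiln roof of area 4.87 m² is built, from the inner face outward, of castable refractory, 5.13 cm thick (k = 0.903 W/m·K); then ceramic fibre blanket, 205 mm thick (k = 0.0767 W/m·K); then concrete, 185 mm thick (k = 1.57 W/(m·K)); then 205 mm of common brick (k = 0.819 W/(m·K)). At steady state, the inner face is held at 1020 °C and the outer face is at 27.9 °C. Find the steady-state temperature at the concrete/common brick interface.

Series thermal resistances, inner to outer:
  R_castable refractory = L/(kA) = 0.0513/(0.903·4.87) = 0.01167 K/W
  R_ceramic fibre blanket = L/(kA) = 0.205/(0.0767·4.87) = 0.5488 K/W
  R_concrete = L/(kA) = 0.185/(1.57·4.87) = 0.02420 K/W
  R_common brick = L/(kA) = 0.205/(0.819·4.87) = 0.05140 K/W
ΣR = 0.01167 + 0.5488 + 0.02420 + 0.05140 = 0.6361 K/W
Q = ΔT/ΣR = (1020 °C − 27.9 °C)/0.6361 = 1560 W
From the inner boundary to the concrete/common brick interface, ΣR_partial = 0.5847 K/W.
T_interface = T_in − Q·ΣR_partial = 1020 °C − (1560)(0.5847) = 108 °C

T = 108 °C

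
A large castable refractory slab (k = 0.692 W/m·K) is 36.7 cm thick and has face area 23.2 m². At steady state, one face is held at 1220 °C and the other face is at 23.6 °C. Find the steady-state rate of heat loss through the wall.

Q = 52.3 kW

Q = kA·ΔT/L = 0.692 × 23.2 × |1220 °C − 23.6 °C| / 0.367 = 52300 W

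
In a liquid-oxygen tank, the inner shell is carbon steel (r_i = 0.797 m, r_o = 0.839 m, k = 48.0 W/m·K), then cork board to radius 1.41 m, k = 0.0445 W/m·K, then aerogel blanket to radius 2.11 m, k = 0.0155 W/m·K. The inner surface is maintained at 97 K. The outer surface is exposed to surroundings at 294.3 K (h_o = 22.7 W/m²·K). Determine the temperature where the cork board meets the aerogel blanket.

T = 179.2 K

Treat each layer as a resistance in series:
  R_carbon steel = (1/0.797 − 1/0.839)/(4πk) = 0.06281/(4π·48.0) = 1.041×10^-4 K/W
  R_cork board = (1/0.839 − 1/1.41)/(4πk) = 0.4827/(4π·0.0445) = 0.8631 K/W
  R_aerogel blanket = (1/1.41 − 1/2.11)/(4πk) = 0.2353/(4π·0.0155) = 1.208 K/W
  R_conv,out = 1/(4πr²h) = 1/(4π·2.11²·22.7) = 7.874×10^-4 K/W
ΣR = 1.041×10^-4 + 0.8631 + 1.208 + 7.874×10^-4 = 2.072 K/W
Q = ΔT/ΣR = (97 K − 294.3 K)/2.072 = -95.22 W
From the inner boundary to the cork board/aerogel blanket interface, ΣR_partial = 0.8632 K/W.
T_interface = T_in − Q·ΣR_partial = 97 K − (-95.22)(0.8632) = 179.2 K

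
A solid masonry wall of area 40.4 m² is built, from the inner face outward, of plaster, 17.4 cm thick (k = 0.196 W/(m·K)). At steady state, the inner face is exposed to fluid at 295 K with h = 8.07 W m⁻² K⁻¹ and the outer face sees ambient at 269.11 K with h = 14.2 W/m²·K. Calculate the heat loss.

Series thermal resistances, inner to outer:
  R_conv,in = 1/(hA) = 1/(8.07·40.4) = 0.003067 K/W
  R_plaster = L/(kA) = 0.174/(0.196·40.4) = 0.02197 K/W
  R_conv,out = 1/(hA) = 1/(14.2·40.4) = 0.001743 K/W
ΣR = 0.003067 + 0.02197 + 0.001743 = 0.02678 K/W
Q = ΔT/ΣR = (295 K − 269.11 K)/0.02678 = 967 W

Q = 967 W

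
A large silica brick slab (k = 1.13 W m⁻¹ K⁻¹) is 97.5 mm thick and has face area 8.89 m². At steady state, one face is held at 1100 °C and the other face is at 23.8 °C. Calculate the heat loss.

Q = 111 kW

Q = kA·ΔT/L = 1.13 × 8.89 × |1100 °C − 23.8 °C| / 0.0975 = 1.11×10^5 W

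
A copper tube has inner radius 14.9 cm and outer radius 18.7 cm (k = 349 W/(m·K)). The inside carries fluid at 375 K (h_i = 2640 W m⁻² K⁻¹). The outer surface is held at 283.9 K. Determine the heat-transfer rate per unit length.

Series thermal resistances, inner to outer:
  R'_conv,in = 1/(2πr h) = 1/(2π·0.149·2640) = 4.046×10^-4 m·K/W
  R'_copper = ln(0.187/0.149)/(2πk) = 0.2272/(2π·349) = 1.036×10^-4 m·K/W
ΣR = 4.046×10^-4 + 1.036×10^-4 = 5.082×10^-4 m·K/W
Q' = ΔT/ΣR = (375 K − 283.9 K)/5.082×10^-4 = 1.79×10^5 W/m

Q' = 179 kW/m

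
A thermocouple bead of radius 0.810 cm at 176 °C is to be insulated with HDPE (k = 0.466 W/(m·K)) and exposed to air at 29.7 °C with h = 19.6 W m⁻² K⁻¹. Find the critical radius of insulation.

For a sphere, r_cr = 2k_ins/h = 2·0.466/19.6 = 0.0476 m = 4.76 cm

r_cr = 4.76 cm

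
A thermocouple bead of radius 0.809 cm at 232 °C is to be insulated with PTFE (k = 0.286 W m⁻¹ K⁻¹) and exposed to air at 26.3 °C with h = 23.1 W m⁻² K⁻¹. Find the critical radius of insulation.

r_cr = 2.48 cm

For a sphere, r_cr = 2k_ins/h = 2·0.286/23.1 = 0.0248 m = 2.48 cm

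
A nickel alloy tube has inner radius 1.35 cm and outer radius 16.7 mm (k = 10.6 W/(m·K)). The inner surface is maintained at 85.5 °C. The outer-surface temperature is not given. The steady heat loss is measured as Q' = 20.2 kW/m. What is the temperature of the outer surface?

Series resistances:
  R'_nickel alloy = ln(0.0167/0.0135)/(2πk) = 0.2127/(2π·10.6) = 0.003194 m·K/W
ΣR = 0.003194 m·K/W
ΔT = Q'·ΣR = 20200 × 0.003194 = 64.52 K
Heat flows outward, so T_out = T_in − ΔT = 85.5 − 64.52 = 21.0 °C

T_out = 21.0 °C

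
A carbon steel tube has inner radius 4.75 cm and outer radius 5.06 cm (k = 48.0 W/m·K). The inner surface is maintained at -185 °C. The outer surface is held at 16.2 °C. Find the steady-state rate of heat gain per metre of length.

Q' = 9.60×10^5 W/m

Q' = 2πk·ΔT/ln(r₂/r₁) = 2π × 48.0 × 201.2 / ln(0.0506/0.0475) = 9.60×10^5 W/m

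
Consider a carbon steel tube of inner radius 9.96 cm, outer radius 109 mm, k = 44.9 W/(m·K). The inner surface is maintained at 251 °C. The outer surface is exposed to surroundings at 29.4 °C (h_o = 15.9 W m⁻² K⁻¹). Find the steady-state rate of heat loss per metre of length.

Series thermal resistances, inner to outer:
  R'_carbon steel = ln(0.109/0.0996)/(2πk) = 0.09019/(2π·44.9) = 3.197×10^-4 m·K/W
  R'_conv,out = 1/(2πr h) = 1/(2π·0.109·15.9) = 0.09183 m·K/W
ΣR = 3.197×10^-4 + 0.09183 = 0.09215 m·K/W
Q' = ΔT/ΣR = (251 °C − 29.4 °C)/0.09215 = 2400 W/m

Q' = 2400 W/m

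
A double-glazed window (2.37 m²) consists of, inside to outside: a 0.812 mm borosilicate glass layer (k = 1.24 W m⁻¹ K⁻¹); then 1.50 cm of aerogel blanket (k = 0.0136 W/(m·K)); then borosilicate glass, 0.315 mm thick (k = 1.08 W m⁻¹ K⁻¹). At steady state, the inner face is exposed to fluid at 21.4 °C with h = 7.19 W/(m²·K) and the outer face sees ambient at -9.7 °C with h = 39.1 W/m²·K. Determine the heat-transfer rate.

Resistance network (inner→outer):
  R_conv,in = 1/(hA) = 1/(7.19·2.37) = 0.05868 K/W
  R_borosilicate glass = L/(kA) = 8.12×10^-4/(1.24·2.37) = 2.763×10^-4 K/W
  R_aerogel blanket = L/(kA) = 0.0150/(0.0136·2.37) = 0.4654 K/W
  R_borosilicate glass = L/(kA) = 3.15×10^-4/(1.08·2.37) = 1.231×10^-4 K/W
  R_conv,out = 1/(hA) = 1/(39.1·2.37) = 0.01079 K/W
ΣR = 0.05868 + 2.763×10^-4 + 0.4654 + 1.231×10^-4 + 0.01079 = 0.5353 K/W
Q = ΔT/ΣR = (21.4 °C − -9.7 °C)/0.5353 = 58.1 W

Q = 58.1 W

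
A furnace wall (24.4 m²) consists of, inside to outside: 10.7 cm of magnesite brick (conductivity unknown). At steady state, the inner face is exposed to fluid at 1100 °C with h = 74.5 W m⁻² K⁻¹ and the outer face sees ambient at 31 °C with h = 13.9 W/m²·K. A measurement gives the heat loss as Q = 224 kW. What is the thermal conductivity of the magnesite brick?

ΣR = ΔT/Q = |1100 − 31|/2.24×10^5 = 0.004772 K/W
Known resistances:
  R_conv,in = 1/(hA) = 1/(74.5·24.4) = 5.501×10^-4 K/W
  R_conv,out = 1/(hA) = 1/(13.9·24.4) = 0.002948 K/W
R_magnesite brick = ΣR − ΣR_known = 0.004772 − 0.003498 = 0.001274 K/W
L/(kA) = 0.001274 ⇒ k = 0.107/(0.001274·24.4) = 3.44 W/m·K

k = 3.44 W/m·K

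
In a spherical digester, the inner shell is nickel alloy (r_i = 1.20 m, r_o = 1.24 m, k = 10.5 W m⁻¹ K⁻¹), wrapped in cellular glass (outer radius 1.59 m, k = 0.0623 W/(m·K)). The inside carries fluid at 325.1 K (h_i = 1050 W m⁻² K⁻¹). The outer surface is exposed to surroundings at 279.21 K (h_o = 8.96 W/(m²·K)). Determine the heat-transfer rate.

Treat each layer as a resistance in series:
  R_conv,in = 1/(4πr²h) = 1/(4π·1.20²·1050) = 5.263×10^-5 K/W
  R_nickel alloy = (1/1.20 − 1/1.24)/(4πk) = 0.02688/(4π·10.5) = 2.037×10^-4 K/W
  R_cellular glass = (1/1.24 − 1/1.59)/(4πk) = 0.1775/(4π·0.0623) = 0.2268 K/W
  R_conv,out = 1/(4πr²h) = 1/(4π·1.59²·8.96) = 0.003513 K/W
ΣR = 5.263×10^-5 + 2.037×10^-4 + 0.2268 + 0.003513 = 0.2306 K/W
Q = ΔT/ΣR = (325.1 K − 279.21 K)/0.2306 = 199 W

Q = 199 W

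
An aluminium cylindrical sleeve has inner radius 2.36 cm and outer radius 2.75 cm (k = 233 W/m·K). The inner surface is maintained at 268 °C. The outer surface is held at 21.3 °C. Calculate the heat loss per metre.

Q' = 2πk·ΔT/ln(r₂/r₁) = 2π × 233 × 246.7 / ln(0.0275/0.0236) = 2.36×10^6 W/m

Q' = 2.36×10^6 W/m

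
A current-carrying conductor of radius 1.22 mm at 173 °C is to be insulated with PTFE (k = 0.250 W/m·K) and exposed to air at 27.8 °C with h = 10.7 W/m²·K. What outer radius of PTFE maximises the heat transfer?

For a cylinder, r_cr = k_ins/h = 0.250/10.7 = 0.0234 m = 2.34 cm

r_cr = 2.34 cm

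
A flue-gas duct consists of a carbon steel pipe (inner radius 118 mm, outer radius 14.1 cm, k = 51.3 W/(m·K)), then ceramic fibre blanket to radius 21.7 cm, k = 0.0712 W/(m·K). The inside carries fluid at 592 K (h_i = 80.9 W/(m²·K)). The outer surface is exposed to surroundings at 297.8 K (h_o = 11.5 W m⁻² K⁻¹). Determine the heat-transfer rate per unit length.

Q' = 282 W/m

Resistance network (inner→outer):
  R'_conv,in = 1/(2πr h) = 1/(2π·0.118·80.9) = 0.01667 m·K/W
  R'_carbon steel = ln(0.141/0.118)/(2πk) = 0.1781/(2π·51.3) = 5.525×10^-4 m·K/W
  R'_ceramic fibre blanket = ln(0.217/0.141)/(2πk) = 0.4311/(2π·0.0712) = 0.9637 m·K/W
  R'_conv,out = 1/(2πr h) = 1/(2π·0.217·11.5) = 0.06378 m·K/W
ΣR = 0.01667 + 5.525×10^-4 + 0.9637 + 0.06378 = 1.045 m·K/W
Q' = ΔT/ΣR = (592 K − 297.8 K)/1.045 = 282 W/m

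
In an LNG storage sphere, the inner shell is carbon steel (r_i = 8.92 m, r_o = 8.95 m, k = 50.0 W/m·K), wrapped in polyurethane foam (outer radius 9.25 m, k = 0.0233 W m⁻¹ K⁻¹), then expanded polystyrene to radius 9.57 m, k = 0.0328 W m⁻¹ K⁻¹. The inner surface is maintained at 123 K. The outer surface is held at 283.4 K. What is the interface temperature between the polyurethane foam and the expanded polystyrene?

T = 216.9 K

Treat each layer as a resistance in series:
  R_carbon steel = (1/8.92 − 1/8.95)/(4πk) = 3.758×10^-4/(4π·50.0) = 5.981×10^-7 K/W
  R_polyurethane foam = (1/8.95 − 1/9.25)/(4πk) = 0.003624/(4π·0.0233) = 0.01238 K/W
  R_expanded polystyrene = (1/9.25 − 1/9.57)/(4πk) = 0.003615/(4π·0.0328) = 0.008770 K/W
ΣR = 5.981×10^-7 + 0.01238 + 0.008770 = 0.02115 K/W
Q = ΔT/ΣR = (123 K − 283.4 K)/0.02115 = -7584 W
From the inner boundary to the polyurethane foam/expanded polystyrene interface, ΣR_partial = 0.01238 K/W.
T_interface = T_in − Q·ΣR_partial = 123 K − (-7584)(0.01238) = 216.9 K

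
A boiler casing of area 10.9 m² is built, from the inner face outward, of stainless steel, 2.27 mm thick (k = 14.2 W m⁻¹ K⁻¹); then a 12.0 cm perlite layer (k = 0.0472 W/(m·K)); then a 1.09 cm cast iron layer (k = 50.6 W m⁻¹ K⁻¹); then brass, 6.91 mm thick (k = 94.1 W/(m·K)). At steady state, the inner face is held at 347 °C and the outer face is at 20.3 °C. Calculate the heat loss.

Resistance network (inner→outer):
  R_stainless steel = L/(kA) = 0.00227/(14.2·10.9) = 1.467×10^-5 K/W
  R_perlite = L/(kA) = 0.120/(0.0472·10.9) = 0.2332 K/W
  R_cast iron = L/(kA) = 0.0109/(50.6·10.9) = 1.976×10^-5 K/W
  R_brass = L/(kA) = 0.00691/(94.1·10.9) = 6.737×10^-6 K/W
ΣR = 1.467×10^-5 + 0.2332 + 1.976×10^-5 + 6.737×10^-6 = 0.2332 K/W
Q = ΔT/ΣR = (347 °C − 20.3 °C)/0.2332 = 1400 W

Q = 1400 W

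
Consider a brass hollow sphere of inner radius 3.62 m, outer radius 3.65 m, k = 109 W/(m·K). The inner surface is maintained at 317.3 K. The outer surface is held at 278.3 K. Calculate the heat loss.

Q = 4πk·ΔT/(1/r₁ − 1/r₂) = 4π × 109 × 39 / (1/3.62 − 1/3.65) = 2.35×10^7 W

Q = 23500 kW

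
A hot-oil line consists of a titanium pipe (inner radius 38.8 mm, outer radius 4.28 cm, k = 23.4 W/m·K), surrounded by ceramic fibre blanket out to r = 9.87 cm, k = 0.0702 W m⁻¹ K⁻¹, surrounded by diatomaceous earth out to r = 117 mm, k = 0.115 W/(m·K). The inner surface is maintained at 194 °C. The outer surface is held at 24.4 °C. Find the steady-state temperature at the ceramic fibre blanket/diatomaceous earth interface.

T = 43.1 °C

Series thermal resistances, inner to outer:
  R'_titanium = ln(0.0428/0.0388)/(2πk) = 0.09812/(2π·23.4) = 6.673×10^-4 m·K/W
  R'_ceramic fibre blanket = ln(0.0987/0.0428)/(2πk) = 0.8355/(2π·0.0702) = 1.894 m·K/W
  R'_diatomaceous earth = ln(0.117/0.0987)/(2πk) = 0.1701/(2π·0.115) = 0.2354 m·K/W
ΣR = 6.673×10^-4 + 1.894 + 0.2354 = 2.130 m·K/W
Q' = ΔT/ΣR = (194 °C − 24.4 °C)/2.130 = 79.62 W/m
From the inner boundary to the ceramic fibre blanket/diatomaceous earth interface, ΣR_partial = 1.895 m·K/W.
T_interface = T_in − Q'·ΣR_partial = 194 °C − (79.62)(1.895) = 43.1 °C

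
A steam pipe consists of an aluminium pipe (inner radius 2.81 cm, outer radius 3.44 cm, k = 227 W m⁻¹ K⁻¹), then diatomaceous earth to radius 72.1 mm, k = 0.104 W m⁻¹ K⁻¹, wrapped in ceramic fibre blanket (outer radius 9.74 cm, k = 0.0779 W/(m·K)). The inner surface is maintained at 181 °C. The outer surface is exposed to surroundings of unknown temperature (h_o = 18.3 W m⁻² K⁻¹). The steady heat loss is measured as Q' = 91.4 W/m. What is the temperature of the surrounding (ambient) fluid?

T_out = 13.2 °C

Series resistances:
  R'_aluminium = ln(0.0344/0.0281)/(2πk) = 0.2023/(2π·227) = 1.418×10^-4 m·K/W
  R'_diatomaceous earth = ln(0.0721/0.0344)/(2πk) = 0.7400/(2π·0.104) = 1.132 m·K/W
  R'_ceramic fibre blanket = ln(0.0974/0.0721)/(2πk) = 0.3008/(2π·0.0779) = 0.6145 m·K/W
  R'_conv,out = 1/(2πr h) = 1/(2π·0.0974·18.3) = 0.08929 m·K/W
ΣR = 1.836 m·K/W
ΔT = Q'·ΣR = 91.4 × 1.836 = 167.8 K
Heat flows outward, so T_out = T_in − ΔT = 181 − 167.8 = 13.2 °C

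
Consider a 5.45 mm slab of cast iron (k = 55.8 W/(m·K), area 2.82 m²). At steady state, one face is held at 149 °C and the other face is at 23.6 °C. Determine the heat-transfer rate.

Q = kA·ΔT/L = 55.8 × 2.82 × |149 °C − 23.6 °C| / 0.00545 = 3.62×10^6 W

Q = 3620 kW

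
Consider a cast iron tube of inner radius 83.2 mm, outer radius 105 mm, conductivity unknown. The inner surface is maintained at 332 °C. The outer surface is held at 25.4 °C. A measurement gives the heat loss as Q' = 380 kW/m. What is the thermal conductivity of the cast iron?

k = 45.9 W/m·K

ΣR = ΔT/Q' = |332 − 25.4|/3.80×10^5 = 8.068×10^-4 m·K/W
ln(r₂/r₁)/(2πk) = 8.068×10^-4 ⇒ k = 0.2327/(2π·8.068×10^-4) = 45.9 W/m·K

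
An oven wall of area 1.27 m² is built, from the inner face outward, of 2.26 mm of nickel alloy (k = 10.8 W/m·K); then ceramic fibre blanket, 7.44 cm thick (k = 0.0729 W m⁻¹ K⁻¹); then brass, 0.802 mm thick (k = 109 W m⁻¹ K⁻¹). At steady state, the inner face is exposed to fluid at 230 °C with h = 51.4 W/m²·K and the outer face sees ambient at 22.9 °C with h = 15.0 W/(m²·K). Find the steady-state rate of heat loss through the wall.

Q = 238 W

Resistance network (inner→outer):
  R_conv,in = 1/(hA) = 1/(51.4·1.27) = 0.01532 K/W
  R_nickel alloy = L/(kA) = 0.00226/(10.8·1.27) = 1.648×10^-4 K/W
  R_ceramic fibre blanket = L/(kA) = 0.0744/(0.0729·1.27) = 0.8036 K/W
  R_brass = L/(kA) = 8.02×10^-4/(109·1.27) = 5.794×10^-6 K/W
  R_conv,out = 1/(hA) = 1/(15.0·1.27) = 0.05249 K/W
ΣR = 0.01532 + 1.648×10^-4 + 0.8036 + 5.794×10^-6 + 0.05249 = 0.8716 K/W
Q = ΔT/ΣR = (230 °C − 22.9 °C)/0.8716 = 238 W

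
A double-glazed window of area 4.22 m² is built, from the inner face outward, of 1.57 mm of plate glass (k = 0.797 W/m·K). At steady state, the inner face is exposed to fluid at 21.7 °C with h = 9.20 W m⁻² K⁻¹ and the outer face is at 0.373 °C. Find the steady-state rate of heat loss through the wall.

Series thermal resistances, inner to outer:
  R_conv,in = 1/(hA) = 1/(9.20·4.22) = 0.02576 K/W
  R_plate glass = L/(kA) = 0.00157/(0.797·4.22) = 4.668×10^-4 K/W
ΣR = 0.02576 + 4.668×10^-4 = 0.02623 K/W
Q = ΔT/ΣR = (21.7 °C − 0.373 °C)/0.02623 = 813 W

Q = 813 W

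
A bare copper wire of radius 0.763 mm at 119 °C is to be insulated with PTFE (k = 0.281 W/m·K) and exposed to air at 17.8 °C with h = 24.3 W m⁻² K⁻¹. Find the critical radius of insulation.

r_cr = 1.16 cm

For a cylinder, r_cr = k_ins/h = 0.281/24.3 = 0.0116 m = 1.16 cm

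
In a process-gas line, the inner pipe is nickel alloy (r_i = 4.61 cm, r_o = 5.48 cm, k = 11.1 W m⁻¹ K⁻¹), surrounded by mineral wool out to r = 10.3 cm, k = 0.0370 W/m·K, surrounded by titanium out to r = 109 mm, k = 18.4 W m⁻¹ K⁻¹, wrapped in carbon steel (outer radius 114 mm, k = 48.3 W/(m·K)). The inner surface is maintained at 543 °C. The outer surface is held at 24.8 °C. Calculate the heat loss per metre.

Treat each layer as a resistance in series:
  R'_nickel alloy = ln(0.0548/0.0461)/(2πk) = 0.1729/(2π·11.1) = 0.002479 m·K/W
  R'_mineral wool = ln(0.103/0.0548)/(2πk) = 0.6310/(2π·0.0370) = 2.714 m·K/W
  R'_titanium = ln(0.109/0.103)/(2πk) = 0.05662/(2π·18.4) = 4.897×10^-4 m·K/W
  R'_carbon steel = ln(0.114/0.109)/(2πk) = 0.04485/(2π·48.3) = 1.478×10^-4 m·K/W
ΣR = 0.002479 + 2.714 + 4.897×10^-4 + 1.478×10^-4 = 2.717 m·K/W
Q' = ΔT/ΣR = (543 °C − 24.8 °C)/2.717 = 191 W/m

Q' = 191 W/m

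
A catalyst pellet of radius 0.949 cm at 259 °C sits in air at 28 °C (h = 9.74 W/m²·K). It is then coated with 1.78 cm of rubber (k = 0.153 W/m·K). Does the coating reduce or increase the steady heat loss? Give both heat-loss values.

Critical radius for a sphere: r_cr = 2k/h = 0.0314 m = 3.14 cm.
Outer radius after coating: r₂ = 0.00949 + 0.0178 = 0.02729 m.
Since r₁ < r_cr and r₂ ≤ r_cr, the coating moves toward the maximum at r_cr — heat loss rises.
Bare: R = 1/(4πr₁²h) = 90.72 K/W; Q = 231/90.72 = 2.55 W.
Coated: R = R_cond + R_conv = 46.72 K/W; Q = 231/46.72 = 4.94 W.

increases: 2.55 → 4.94 W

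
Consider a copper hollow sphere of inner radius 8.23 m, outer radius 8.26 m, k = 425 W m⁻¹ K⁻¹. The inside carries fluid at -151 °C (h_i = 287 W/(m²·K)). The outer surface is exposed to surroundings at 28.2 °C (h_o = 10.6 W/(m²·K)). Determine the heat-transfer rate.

Q = 1570 kW

Series thermal resistances, inner to outer:
  R_conv,in = 1/(4πr²h) = 1/(4π·8.23²·287) = 4.094×10^-6 K/W
  R_copper = (1/8.23 − 1/8.26)/(4πk) = 4.413×10^-4/(4π·425) = 8.263×10^-8 K/W
  R_conv,out = 1/(4πr²h) = 1/(4π·8.26²·10.6) = 1.100×10^-4 K/W
ΣR = 4.094×10^-6 + 8.263×10^-8 + 1.100×10^-4 = 1.142×10^-4 K/W
Q = ΔT/ΣR = (-151 °C − 28.2 °C)/1.142×10^-4 = -1.57×10^6 W
(Negative Q ⇒ heat flows inward; heat gain = 1.57×10^6 W.)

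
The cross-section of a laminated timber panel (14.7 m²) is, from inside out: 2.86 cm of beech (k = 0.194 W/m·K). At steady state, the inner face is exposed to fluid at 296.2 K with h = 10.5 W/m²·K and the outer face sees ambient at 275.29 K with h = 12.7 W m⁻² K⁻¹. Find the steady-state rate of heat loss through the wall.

Series thermal resistances, inner to outer:
  R_conv,in = 1/(hA) = 1/(10.5·14.7) = 0.006479 K/W
  R_beech = L/(kA) = 0.0286/(0.194·14.7) = 0.01003 K/W
  R_conv,out = 1/(hA) = 1/(12.7·14.7) = 0.005356 K/W
ΣR = 0.006479 + 0.01003 + 0.005356 = 0.02187 K/W
Q = ΔT/ΣR = (296.2 K − 275.29 K)/0.02187 = 956 W

Q = 956 W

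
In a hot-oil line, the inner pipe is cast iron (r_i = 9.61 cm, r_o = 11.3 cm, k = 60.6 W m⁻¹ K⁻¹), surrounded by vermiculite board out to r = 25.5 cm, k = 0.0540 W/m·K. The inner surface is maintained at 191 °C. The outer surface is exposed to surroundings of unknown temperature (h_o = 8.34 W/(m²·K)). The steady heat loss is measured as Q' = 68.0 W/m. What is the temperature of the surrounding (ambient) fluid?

T_out = 22.8 °C

Series resistances:
  R'_cast iron = ln(0.113/0.0961)/(2πk) = 0.1620/(2π·60.6) = 4.255×10^-4 m·K/W
  R'_vermiculite board = ln(0.255/0.113)/(2πk) = 0.8139/(2π·0.0540) = 2.399 m·K/W
  R'_conv,out = 1/(2πr h) = 1/(2π·0.255·8.34) = 0.07484 m·K/W
ΣR = 2.474 m·K/W
ΔT = Q'·ΣR = 68.0 × 2.474 = 168.2 K
Heat flows outward, so T_out = T_in − ΔT = 191 − 168.2 = 22.8 °C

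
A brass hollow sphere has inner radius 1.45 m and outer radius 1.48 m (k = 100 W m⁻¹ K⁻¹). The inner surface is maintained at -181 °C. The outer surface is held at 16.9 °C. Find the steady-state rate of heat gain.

Q = 17800 kW

Q = 4πk·ΔT/(1/r₁ − 1/r₂) = 4π × 100 × 197.9 / (1/1.45 − 1/1.48) = 1.78×10^7 W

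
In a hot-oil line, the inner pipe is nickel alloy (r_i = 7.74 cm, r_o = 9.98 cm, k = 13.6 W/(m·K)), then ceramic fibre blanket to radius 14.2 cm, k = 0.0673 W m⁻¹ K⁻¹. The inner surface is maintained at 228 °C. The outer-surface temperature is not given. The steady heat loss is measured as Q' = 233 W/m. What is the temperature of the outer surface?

Sum the resistances:
  R'_nickel alloy = ln(0.0998/0.0774)/(2πk) = 0.2542/(2π·13.6) = 0.002975 m·K/W
  R'_ceramic fibre blanket = ln(0.142/0.0998)/(2πk) = 0.3527/(2π·0.0673) = 0.8340 m·K/W
ΣR = 0.8370 m·K/W
ΔT = Q'·ΣR = 233 × 0.8370 = 195.0 K
Heat flows outward, so T_out = T_in − ΔT = 228 − 195.0 = 33.0 °C

T_out = 33.0 °C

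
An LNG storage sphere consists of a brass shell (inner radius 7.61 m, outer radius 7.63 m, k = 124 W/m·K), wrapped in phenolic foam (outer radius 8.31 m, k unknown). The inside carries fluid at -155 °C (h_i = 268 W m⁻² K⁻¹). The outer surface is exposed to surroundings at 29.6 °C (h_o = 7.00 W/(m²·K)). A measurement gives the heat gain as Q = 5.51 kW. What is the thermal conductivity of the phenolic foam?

k = 0.0256 W/m·K

ΣR = ΔT/Q = |-155 − 29.6|/5510 = 0.03350 K/W
Known resistances:
  R_conv,in = 1/(4πr²h) = 1/(4π·7.61²·268) = 5.127×10^-6 K/W
  R_brass = (1/7.61 − 1/7.63)/(4πk) = 3.444×10^-4/(4π·124) = 2.210×10^-7 K/W
  R_conv,out = 1/(4πr²h) = 1/(4π·8.31²·7.00) = 1.646×10^-4 K/W
R_phenolic foam = ΣR − ΣR_known = 0.03350 − 1.699×10^-4 = 0.03333 K/W
(1/r₁−1/r₂)/(4πk) = 0.03333 ⇒ k = 0.01072/(4π·0.03333) = 0.0256 W/m·K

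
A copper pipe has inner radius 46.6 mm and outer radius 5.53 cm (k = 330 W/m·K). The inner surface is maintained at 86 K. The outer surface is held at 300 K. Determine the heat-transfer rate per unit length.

Q' = 2πk·ΔT/ln(r₂/r₁) = 2π × 330 × 214 / ln(0.0553/0.0466) = 2.59×10^6 W/m

Q' = 2590 kW/m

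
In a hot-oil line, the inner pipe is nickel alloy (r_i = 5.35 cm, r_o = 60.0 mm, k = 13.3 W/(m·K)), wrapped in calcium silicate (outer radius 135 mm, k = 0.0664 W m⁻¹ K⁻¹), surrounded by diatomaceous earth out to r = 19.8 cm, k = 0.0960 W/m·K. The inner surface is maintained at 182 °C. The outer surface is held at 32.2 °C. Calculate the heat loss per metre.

Resistance network (inner→outer):
  R'_nickel alloy = ln(0.0600/0.0535)/(2πk) = 0.1147/(2π·13.3) = 0.001372 m·K/W
  R'_calcium silicate = ln(0.135/0.0600)/(2πk) = 0.8109/(2π·0.0664) = 1.944 m·K/W
  R'_diatomaceous earth = ln(0.198/0.135)/(2πk) = 0.3830/(2π·0.0960) = 0.6349 m·K/W
ΣR = 0.001372 + 1.944 + 0.6349 = 2.580 m·K/W
Q' = ΔT/ΣR = (182 °C − 32.2 °C)/2.580 = 58.1 W/m

Q' = 58.1 W/m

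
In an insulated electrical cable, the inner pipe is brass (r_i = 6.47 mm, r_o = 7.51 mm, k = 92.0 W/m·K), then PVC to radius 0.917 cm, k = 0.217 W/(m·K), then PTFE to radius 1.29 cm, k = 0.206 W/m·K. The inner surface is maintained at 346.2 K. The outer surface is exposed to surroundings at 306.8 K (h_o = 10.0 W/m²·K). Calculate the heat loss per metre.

Resistance network (inner→outer):
  R'_brass = ln(0.00751/0.00647)/(2πk) = 0.1491/(2π·92.0) = 2.579×10^-4 m·K/W
  R'_PVC = ln(0.00917/0.00751)/(2πk) = 0.1997/(2π·0.217) = 0.1465 m·K/W
  R'_PTFE = ln(0.0129/0.00917)/(2πk) = 0.3413/(2π·0.206) = 0.2637 m·K/W
  R'_conv,out = 1/(2πr h) = 1/(2π·0.0129·10.0) = 1.234 m·K/W
ΣR = 2.579×10^-4 + 0.1465 + 0.2637 + 1.234 = 1.644 m·K/W
Q' = ΔT/ΣR = (346.2 K − 306.8 K)/1.644 = 24.0 W/m

Q' = 24.0 W/m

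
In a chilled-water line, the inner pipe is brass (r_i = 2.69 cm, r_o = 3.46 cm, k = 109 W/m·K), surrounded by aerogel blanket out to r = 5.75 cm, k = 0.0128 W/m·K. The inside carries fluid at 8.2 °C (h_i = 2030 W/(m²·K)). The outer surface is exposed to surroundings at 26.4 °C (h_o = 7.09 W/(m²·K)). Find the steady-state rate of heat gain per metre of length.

Treat each layer as a resistance in series:
  R'_conv,in = 1/(2πr h) = 1/(2π·0.0269·2030) = 0.002915 m·K/W
  R'_brass = ln(0.0346/0.0269)/(2πk) = 0.2517/(2π·109) = 3.676×10^-4 m·K/W
  R'_aerogel blanket = ln(0.0575/0.0346)/(2πk) = 0.5079/(2π·0.0128) = 6.316 m·K/W
  R'_conv,out = 1/(2πr h) = 1/(2π·0.0575·7.09) = 0.3904 m·K/W
ΣR = 0.002915 + 3.676×10^-4 + 6.316 + 0.3904 = 6.710 m·K/W
Q' = ΔT/ΣR = (8.2 °C − 26.4 °C)/6.710 = -2.71 W/m
(Negative Q' ⇒ heat flows inward; heat gain = 2.71 W/m.)

Q' = 2.71 W/m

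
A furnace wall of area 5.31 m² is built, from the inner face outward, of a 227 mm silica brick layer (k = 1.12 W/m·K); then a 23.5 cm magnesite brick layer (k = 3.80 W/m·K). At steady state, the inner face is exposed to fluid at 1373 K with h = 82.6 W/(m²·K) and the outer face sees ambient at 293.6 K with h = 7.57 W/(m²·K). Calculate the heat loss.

Resistance network (inner→outer):
  R_conv,in = 1/(hA) = 1/(82.6·5.31) = 0.002280 K/W
  R_silica brick = L/(kA) = 0.227/(1.12·5.31) = 0.03817 K/W
  R_magnesite brick = L/(kA) = 0.235/(3.80·5.31) = 0.01165 K/W
  R_conv,out = 1/(hA) = 1/(7.57·5.31) = 0.02488 K/W
ΣR = 0.002280 + 0.03817 + 0.01165 + 0.02488 = 0.07698 K/W
Q = ΔT/ΣR = (1373 K − 293.6 K)/0.07698 = 14000 W

Q = 14000 W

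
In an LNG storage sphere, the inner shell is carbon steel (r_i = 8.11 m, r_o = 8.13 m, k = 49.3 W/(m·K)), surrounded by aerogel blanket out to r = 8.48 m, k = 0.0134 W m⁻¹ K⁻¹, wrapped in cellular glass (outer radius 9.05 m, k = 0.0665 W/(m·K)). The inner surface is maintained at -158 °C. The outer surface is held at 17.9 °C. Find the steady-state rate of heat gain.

Q = 4510 W

Resistance network (inner→outer):
  R_carbon steel = (1/8.11 − 1/8.13)/(4πk) = 3.033×10^-4/(4π·49.3) = 4.896×10^-7 K/W
  R_aerogel blanket = (1/8.13 − 1/8.48)/(4πk) = 0.005077/(4π·0.0134) = 0.03015 K/W
  R_cellular glass = (1/8.48 − 1/9.05)/(4πk) = 0.007427/(4π·0.0665) = 0.008888 K/W
ΣR = 4.896×10^-7 + 0.03015 + 0.008888 = 0.03904 K/W
Q = ΔT/ΣR = (-158 °C − 17.9 °C)/0.03904 = -4510 W
(Negative Q ⇒ heat flows inward; heat gain = 4510 W.)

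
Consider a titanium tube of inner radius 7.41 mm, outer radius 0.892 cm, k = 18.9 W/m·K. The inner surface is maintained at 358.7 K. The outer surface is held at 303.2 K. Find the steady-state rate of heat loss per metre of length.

Q' = 35500 W/m

Q' = 2πk·ΔT/ln(r₂/r₁) = 2π × 18.9 × 55.5 / ln(0.00892/0.00741) = 35500 W/m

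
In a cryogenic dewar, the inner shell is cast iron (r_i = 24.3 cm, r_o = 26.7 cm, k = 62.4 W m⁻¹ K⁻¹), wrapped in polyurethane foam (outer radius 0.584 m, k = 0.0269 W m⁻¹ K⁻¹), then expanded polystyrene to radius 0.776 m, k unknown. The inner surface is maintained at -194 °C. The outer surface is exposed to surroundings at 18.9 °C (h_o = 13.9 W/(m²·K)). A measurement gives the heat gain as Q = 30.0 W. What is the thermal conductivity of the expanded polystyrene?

ΣR = ΔT/Q = |-194 − 18.9|/30.0 = 7.097 K/W
Known resistances:
  R_cast iron = (1/0.243 − 1/0.267)/(4πk) = 0.3699/(4π·62.4) = 4.717×10^-4 K/W
  R_polyurethane foam = (1/0.267 − 1/0.584)/(4πk) = 2.033/(4π·0.0269) = 6.014 K/W
  R_conv,out = 1/(4πr²h) = 1/(4π·0.776²·13.9) = 0.009507 K/W
R_expanded polystyrene = ΣR − ΣR_known = 7.097 − 6.024 = 1.073 K/W
(1/r₁−1/r₂)/(4πk) = 1.073 ⇒ k = 0.4237/(4π·1.073) = 0.0314 W/m·K

k = 0.0314 W/m·K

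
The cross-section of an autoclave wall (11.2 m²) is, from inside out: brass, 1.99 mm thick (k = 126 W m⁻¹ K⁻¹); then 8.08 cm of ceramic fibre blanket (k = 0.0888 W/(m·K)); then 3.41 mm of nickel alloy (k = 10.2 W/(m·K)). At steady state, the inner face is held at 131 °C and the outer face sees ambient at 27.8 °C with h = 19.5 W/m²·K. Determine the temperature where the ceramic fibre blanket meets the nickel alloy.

Resistance network (inner→outer):
  R_brass = L/(kA) = 0.00199/(126·11.2) = 1.410×10^-6 K/W
  R_ceramic fibre blanket = L/(kA) = 0.0808/(0.0888·11.2) = 0.08124 K/W
  R_nickel alloy = L/(kA) = 0.00341/(10.2·11.2) = 2.985×10^-5 K/W
  R_conv,out = 1/(hA) = 1/(19.5·11.2) = 0.004579 K/W
ΣR = 1.410×10^-6 + 0.08124 + 2.985×10^-5 + 0.004579 = 0.08585 K/W
Q = ΔT/ΣR = (131 °C − 27.8 °C)/0.08585 = 1202 W
From the inner boundary to the ceramic fibre blanket/nickel alloy interface, ΣR_partial = 0.08124 K/W.
T_interface = T_in − Q·ΣR_partial = 131 °C − (1202)(0.08124) = 33.3 °C

T = 33.3 °C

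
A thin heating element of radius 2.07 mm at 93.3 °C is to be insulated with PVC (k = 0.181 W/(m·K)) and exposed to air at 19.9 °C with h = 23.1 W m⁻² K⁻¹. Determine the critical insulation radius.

r_cr = 0.784 cm

For a cylinder, r_cr = k_ins/h = 0.181/23.1 = 0.00784 m = 0.784 cm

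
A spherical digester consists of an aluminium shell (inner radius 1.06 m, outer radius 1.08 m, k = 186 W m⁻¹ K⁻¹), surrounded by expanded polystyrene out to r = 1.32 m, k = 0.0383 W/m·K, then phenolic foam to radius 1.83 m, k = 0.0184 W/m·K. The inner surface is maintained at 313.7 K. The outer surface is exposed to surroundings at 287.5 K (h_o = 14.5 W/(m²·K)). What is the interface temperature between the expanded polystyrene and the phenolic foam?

T = 306.5 K

Series thermal resistances, inner to outer:
  R_aluminium = (1/1.06 − 1/1.08)/(4πk) = 0.01747/(4π·186) = 7.474×10^-6 K/W
  R_expanded polystyrene = (1/1.08 − 1/1.32)/(4πk) = 0.1684/(4π·0.0383) = 0.3498 K/W
  R_phenolic foam = (1/1.32 − 1/1.83)/(4πk) = 0.2111/(4π·0.0184) = 0.9131 K/W
  R_conv,out = 1/(4πr²h) = 1/(4π·1.83²·14.5) = 0.001639 K/W
ΣR = 7.474×10^-6 + 0.3498 + 0.9131 + 0.001639 = 1.265 K/W
Q = ΔT/ΣR = (313.7 K − 287.5 K)/1.265 = 20.71 W
From the inner boundary to the expanded polystyrene/phenolic foam interface, ΣR_partial = 0.3498 K/W.
T_interface = T_in − Q·ΣR_partial = 313.7 K − (20.71)(0.3498) = 306.5 K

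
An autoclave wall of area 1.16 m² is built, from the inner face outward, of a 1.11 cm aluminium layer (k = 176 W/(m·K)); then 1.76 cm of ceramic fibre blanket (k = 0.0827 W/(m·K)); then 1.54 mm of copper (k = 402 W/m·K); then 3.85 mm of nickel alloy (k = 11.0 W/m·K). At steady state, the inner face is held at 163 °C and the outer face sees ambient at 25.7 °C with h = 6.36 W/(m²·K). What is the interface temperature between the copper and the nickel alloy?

Series thermal resistances, inner to outer:
  R_aluminium = L/(kA) = 0.0111/(176·1.16) = 5.437×10^-5 K/W
  R_ceramic fibre blanket = L/(kA) = 0.0176/(0.0827·1.16) = 0.1835 K/W
  R_copper = L/(kA) = 0.00154/(402·1.16) = 3.302×10^-6 K/W
  R_nickel alloy = L/(kA) = 0.00385/(11.0·1.16) = 3.017×10^-4 K/W
  R_conv,out = 1/(hA) = 1/(6.36·1.16) = 0.1355 K/W
ΣR = 5.437×10^-5 + 0.1835 + 3.302×10^-6 + 3.017×10^-4 + 0.1355 = 0.3194 K/W
Q = ΔT/ΣR = (163 °C − 25.7 °C)/0.3194 = 429.9 W
From the inner boundary to the copper/nickel alloy interface, ΣR_partial = 0.1836 K/W.
T_interface = T_in − Q·ΣR_partial = 163 °C − (429.9)(0.1836) = 84.1 °C

T = 84.1 °C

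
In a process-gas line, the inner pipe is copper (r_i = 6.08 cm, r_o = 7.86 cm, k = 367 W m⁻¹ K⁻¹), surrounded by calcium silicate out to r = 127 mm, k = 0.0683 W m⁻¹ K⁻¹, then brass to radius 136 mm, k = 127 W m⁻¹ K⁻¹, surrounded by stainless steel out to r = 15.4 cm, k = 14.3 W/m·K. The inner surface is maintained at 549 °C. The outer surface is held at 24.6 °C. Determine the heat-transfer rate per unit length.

Q' = 468 W/m

Resistance network (inner→outer):
  R'_copper = ln(0.0786/0.0608)/(2πk) = 0.2568/(2π·367) = 1.114×10^-4 m·K/W
  R'_calcium silicate = ln(0.127/0.0786)/(2πk) = 0.4798/(2π·0.0683) = 1.118 m·K/W
  R'_brass = ln(0.136/0.127)/(2πk) = 0.06847/(2π·127) = 8.580×10^-5 m·K/W
  R'_stainless steel = ln(0.154/0.136)/(2πk) = 0.1243/(2π·14.3) = 0.001383 m·K/W
ΣR = 1.114×10^-4 + 1.118 + 8.580×10^-5 + 0.001383 = 1.120 m·K/W
Q' = ΔT/ΣR = (549 °C − 24.6 °C)/1.120 = 468 W/m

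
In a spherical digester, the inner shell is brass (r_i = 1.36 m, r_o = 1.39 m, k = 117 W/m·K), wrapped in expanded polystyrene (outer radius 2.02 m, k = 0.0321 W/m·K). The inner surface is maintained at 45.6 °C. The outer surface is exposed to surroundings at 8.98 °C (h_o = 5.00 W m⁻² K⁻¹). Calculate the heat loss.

Treat each layer as a resistance in series:
  R_brass = (1/1.36 − 1/1.39)/(4πk) = 0.01587/(4π·117) = 1.079×10^-5 K/W
  R_expanded polystyrene = (1/1.39 − 1/2.02)/(4πk) = 0.2244/(4π·0.0321) = 0.5562 K/W
  R_conv,out = 1/(4πr²h) = 1/(4π·2.02²·5.00) = 0.003900 K/W
ΣR = 1.079×10^-5 + 0.5562 + 0.003900 = 0.5601 K/W
Q = ΔT/ΣR = (45.6 °C − 8.98 °C)/0.5601 = 65.4 W

Q = 65.4 W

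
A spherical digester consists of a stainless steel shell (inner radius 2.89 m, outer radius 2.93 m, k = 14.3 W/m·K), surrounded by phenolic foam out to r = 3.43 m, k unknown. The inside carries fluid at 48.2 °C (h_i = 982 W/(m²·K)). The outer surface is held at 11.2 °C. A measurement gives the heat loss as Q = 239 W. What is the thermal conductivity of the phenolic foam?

k = 0.0256 W/m·K

ΣR = ΔT/Q = |48.2 − 11.2|/239 = 0.1548 K/W
Known resistances:
  R_conv,in = 1/(4πr²h) = 1/(4π·2.89²·982) = 9.702×10^-6 K/W
  R_stainless steel = (1/2.89 − 1/2.93)/(4πk) = 0.004724/(4π·14.3) = 2.629×10^-5 K/W
R_phenolic foam = ΣR − ΣR_known = 0.1548 − 3.599×10^-5 = 0.1548 K/W
(1/r₁−1/r₂)/(4πk) = 0.1548 ⇒ k = 0.04975/(4π·0.1548) = 0.0256 W/m·K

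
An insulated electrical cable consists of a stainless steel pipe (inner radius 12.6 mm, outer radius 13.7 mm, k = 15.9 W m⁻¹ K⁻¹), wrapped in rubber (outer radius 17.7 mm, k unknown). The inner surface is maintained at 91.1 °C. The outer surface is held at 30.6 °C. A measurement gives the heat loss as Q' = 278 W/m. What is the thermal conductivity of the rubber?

ΣR = ΔT/Q' = |91.1 − 30.6|/278 = 0.2176 m·K/W
Known resistances:
  R'_stainless steel = ln(0.0137/0.0126)/(2πk) = 0.08370/(2π·15.9) = 8.378×10^-4 m·K/W
R_rubber = ΣR − ΣR_known = 0.2176 − 8.378×10^-4 = 0.2168 m·K/W
ln(r₂/r₁)/(2πk) = 0.2168 ⇒ k = 0.2562/(2π·0.2168) = 0.188 W/m·K

k = 0.188 W/m·K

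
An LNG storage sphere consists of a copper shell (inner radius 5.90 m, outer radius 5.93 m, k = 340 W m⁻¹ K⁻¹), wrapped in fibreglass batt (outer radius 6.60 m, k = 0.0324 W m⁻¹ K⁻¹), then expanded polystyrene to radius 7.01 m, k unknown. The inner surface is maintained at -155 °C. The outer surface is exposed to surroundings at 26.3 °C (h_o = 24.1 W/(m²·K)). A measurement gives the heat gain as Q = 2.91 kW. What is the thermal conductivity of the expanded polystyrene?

k = 0.0349 W/m·K

ΣR = ΔT/Q = |-155 − 26.3|/2910 = 0.06230 K/W
Known resistances:
  R_copper = (1/5.90 − 1/5.93)/(4πk) = 8.575×10^-4/(4π·340) = 2.007×10^-7 K/W
  R_fibreglass batt = (1/5.93 − 1/6.60)/(4πk) = 0.01712/(4π·0.0324) = 0.04205 K/W
  R_conv,out = 1/(4πr²h) = 1/(4π·7.01²·24.1) = 6.720×10^-5 K/W
R_expanded polystyrene = ΣR − ΣR_known = 0.06230 − 0.04212 = 0.02018 K/W
(1/r₁−1/r₂)/(4πk) = 0.02018 ⇒ k = 0.008862/(4π·0.02018) = 0.0349 W/m·K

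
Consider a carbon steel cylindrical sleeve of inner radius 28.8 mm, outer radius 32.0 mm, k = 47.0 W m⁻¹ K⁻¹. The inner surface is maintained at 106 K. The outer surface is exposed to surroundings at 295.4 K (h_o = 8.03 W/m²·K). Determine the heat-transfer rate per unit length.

Resistance network (inner→outer):
  R'_carbon steel = ln(0.0320/0.0288)/(2πk) = 0.1054/(2π·47.0) = 3.568×10^-4 m·K/W
  R'_conv,out = 1/(2πr h) = 1/(2π·0.0320·8.03) = 0.6194 m·K/W
ΣR = 3.568×10^-4 + 0.6194 = 0.6198 m·K/W
Q' = ΔT/ΣR = (106 K − 295.4 K)/0.6198 = -306 W/m
(Negative Q' ⇒ heat flows inward; heat gain = 306 W/m.)

Q' = 306 W/m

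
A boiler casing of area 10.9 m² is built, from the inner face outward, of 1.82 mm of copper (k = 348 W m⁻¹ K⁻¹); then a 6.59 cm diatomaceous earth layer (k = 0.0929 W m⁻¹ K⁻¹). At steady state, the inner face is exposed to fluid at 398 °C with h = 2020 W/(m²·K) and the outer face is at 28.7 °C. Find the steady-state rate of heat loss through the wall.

Resistance network (inner→outer):
  R_conv,in = 1/(hA) = 1/(2020·10.9) = 4.542×10^-5 K/W
  R_copper = L/(kA) = 0.00182/(348·10.9) = 4.798×10^-7 K/W
  R_diatomaceous earth = L/(kA) = 0.0659/(0.0929·10.9) = 0.06508 K/W
ΣR = 4.542×10^-5 + 4.798×10^-7 + 0.06508 = 0.06513 K/W
Q = ΔT/ΣR = (398 °C − 28.7 °C)/0.06513 = 5670 W

Q = 5670 W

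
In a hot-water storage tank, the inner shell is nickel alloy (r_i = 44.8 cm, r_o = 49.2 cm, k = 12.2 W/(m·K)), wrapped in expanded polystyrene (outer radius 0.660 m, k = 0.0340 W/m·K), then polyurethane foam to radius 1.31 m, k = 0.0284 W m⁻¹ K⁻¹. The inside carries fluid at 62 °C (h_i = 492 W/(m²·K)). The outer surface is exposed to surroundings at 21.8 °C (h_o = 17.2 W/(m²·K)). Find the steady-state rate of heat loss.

Series thermal resistances, inner to outer:
  R_conv,in = 1/(4πr²h) = 1/(4π·0.448²·492) = 8.059×10^-4 K/W
  R_nickel alloy = (1/0.448 − 1/0.492)/(4πk) = 0.1996/(4π·12.2) = 0.001302 K/W
  R_expanded polystyrene = (1/0.492 − 1/0.660)/(4πk) = 0.5174/(4π·0.0340) = 1.211 K/W
  R_polyurethane foam = (1/0.660 − 1/1.31)/(4πk) = 0.7518/(4π·0.0284) = 2.107 K/W
  R_conv,out = 1/(4πr²h) = 1/(4π·1.31²·17.2) = 0.002696 K/W
ΣR = 8.059×10^-4 + 0.001302 + 1.211 + 2.107 + 0.002696 = 3.323 K/W
Q = ΔT/ΣR = (62 °C − 21.8 °C)/3.323 = 12.1 W

Q = 12.1 W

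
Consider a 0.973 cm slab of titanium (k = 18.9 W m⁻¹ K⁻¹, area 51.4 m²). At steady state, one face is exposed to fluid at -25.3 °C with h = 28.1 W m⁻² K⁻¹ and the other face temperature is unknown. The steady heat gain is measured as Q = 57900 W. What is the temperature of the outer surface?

T_out = 15.4 °C

Sum the resistances:
  R_conv,in = 1/(hA) = 1/(28.1·51.4) = 6.924×10^-4 K/W
  R_titanium = L/(kA) = 0.00973/(18.9·51.4) = 1.002×10^-5 K/W
ΣR = 7.024×10^-4 K/W
ΔT = Q·ΣR = 57900 × 7.024×10^-4 = 40.67 K
Heat flows inward, so T_out = T_in + ΔT = -25.3 + 40.67 = 15.4 °C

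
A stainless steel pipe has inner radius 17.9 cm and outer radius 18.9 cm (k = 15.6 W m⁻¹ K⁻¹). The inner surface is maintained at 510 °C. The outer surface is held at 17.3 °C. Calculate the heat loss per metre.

Q' = 888 kW/m

Q' = 2πk·ΔT/ln(r₂/r₁) = 2π × 15.6 × 492.7 / ln(0.189/0.179) = 8.88×10^5 W/m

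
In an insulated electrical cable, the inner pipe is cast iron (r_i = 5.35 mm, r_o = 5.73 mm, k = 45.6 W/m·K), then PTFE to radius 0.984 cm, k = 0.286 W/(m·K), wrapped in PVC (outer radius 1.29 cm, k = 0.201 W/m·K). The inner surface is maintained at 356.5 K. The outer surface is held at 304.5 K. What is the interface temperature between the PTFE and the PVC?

Treat each layer as a resistance in series:
  R'_cast iron = ln(0.00573/0.00535)/(2πk) = 0.06862/(2π·45.6) = 2.395×10^-4 m·K/W
  R'_PTFE = ln(0.00984/0.00573)/(2πk) = 0.5407/(2π·0.286) = 0.3009 m·K/W
  R'_PVC = ln(0.0129/0.00984)/(2πk) = 0.2708/(2π·0.201) = 0.2144 m·K/W
ΣR = 2.395×10^-4 + 0.3009 + 0.2144 = 0.5155 m·K/W
Q' = ΔT/ΣR = (356.5 K − 304.5 K)/0.5155 = 100.9 W/m
From the inner boundary to the PTFE/PVC interface, ΣR_partial = 0.3011 m·K/W.
T_interface = T_in − Q'·ΣR_partial = 356.5 K − (100.9)(0.3011) = 326.1 K

T = 326.1 K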